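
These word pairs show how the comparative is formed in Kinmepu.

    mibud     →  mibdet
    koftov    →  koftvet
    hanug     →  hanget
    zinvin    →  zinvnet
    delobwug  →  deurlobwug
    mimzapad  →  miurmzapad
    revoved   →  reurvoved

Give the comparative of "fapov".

fapvet

hanug and delobwug both end in -g yet inflect differently (hanget, deurlobwug), so the final letter is not what conditions the rule; the number of vowels is.
"fapov" has 2 vowels. The stems with 2 vowels (mibud → mibdet, koftov → koftvet, hanug → hanget) delete the last vowel and add -et.
The other pattern: stems with 3 vowels insert -ur- after the first vowel.
So fapov → fapvet.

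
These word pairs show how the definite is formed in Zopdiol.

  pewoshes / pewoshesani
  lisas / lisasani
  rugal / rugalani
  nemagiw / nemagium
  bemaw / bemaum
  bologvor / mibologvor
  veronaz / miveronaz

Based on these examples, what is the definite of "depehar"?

midepehar

lisas and bemaw both have last vowel 'a' yet inflect differently (lisasani, bemaum), so the last vowel is not what conditions the rule; the final letter is.
"depehar" ends in -r. The one such stem in the data (bologvor → mibologvor) adds the prefix mi-, so the same rule applies.
The other patterns: stems ending in -l or -s add -ani; stems ending in -w drop the final letter and add -um.
So depehar → midepehar.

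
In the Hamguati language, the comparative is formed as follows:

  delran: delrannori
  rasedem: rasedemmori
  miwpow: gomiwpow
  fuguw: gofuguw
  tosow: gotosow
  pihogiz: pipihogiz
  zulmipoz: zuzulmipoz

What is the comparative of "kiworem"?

miwpow and zulmipoz both have last vowel 'o' yet inflect differently (gomiwpow, zuzulmipoz), so the last vowel is not what conditions the rule; the final letter is.
"kiworem" ends in -m. The one such stem in the data (rasedem → rasedemmori) doubles the final consonant and adds -ori (as does delran), so the same rule applies.
The other patterns: stems ending in -w add the prefix go-; stems ending in -z repeat the first consonant+vowel as a prefix.
So kiworem → kiworemmori.

kiworemmori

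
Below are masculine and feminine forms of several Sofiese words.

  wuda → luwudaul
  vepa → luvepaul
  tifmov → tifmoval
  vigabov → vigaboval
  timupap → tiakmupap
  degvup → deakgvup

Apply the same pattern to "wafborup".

waakfborup

wuda and timupap both have last vowel 'a' yet inflect differently (luwudaul, tiakmupap), so the last vowel is not what conditions the rule; the final letter is.
"wafborup" ends in -p. The stems ending in -p (timupap → tiakmupap, degvup → deakgvup) insert -ak- after the first vowel.
The other patterns: stems ending in -a add lu- … -ul around the stem; stems ending in -v add -al.
So wafborup → waakfborup.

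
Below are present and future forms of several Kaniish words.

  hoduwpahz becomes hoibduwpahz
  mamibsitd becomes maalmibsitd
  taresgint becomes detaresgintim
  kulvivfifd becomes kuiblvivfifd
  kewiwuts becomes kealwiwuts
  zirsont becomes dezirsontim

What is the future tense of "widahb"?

"widahb" has second-to-last letter 'h'. The one such stem in the data (hoduwpahz → hoibduwpahz) inserts -ib- after the first vowel (as does kulvivfifd), so the same rule applies.
The other patterns: stems whose second-to-last letter is 't' insert -al- after the first vowel; stems whose second-to-last letter is 'n' add de- … -im around the stem.
So widahb → wiibdahb.

wiibdahb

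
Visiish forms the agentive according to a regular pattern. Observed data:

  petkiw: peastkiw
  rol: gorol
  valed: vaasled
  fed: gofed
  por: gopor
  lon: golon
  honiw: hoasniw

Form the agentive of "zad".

gozad

valed and fed both end in -d yet inflect differently (vaasled, gofed), so the final letter is not what conditions the rule; the number of vowels is.
"zad" has 1 vowel. The stems with 1 vowel (por → gopor, rol → gorol, lon → golon) add the prefix go-.
The other pattern: stems with 2 vowels insert -as- after the first vowel.
So zad → gozad.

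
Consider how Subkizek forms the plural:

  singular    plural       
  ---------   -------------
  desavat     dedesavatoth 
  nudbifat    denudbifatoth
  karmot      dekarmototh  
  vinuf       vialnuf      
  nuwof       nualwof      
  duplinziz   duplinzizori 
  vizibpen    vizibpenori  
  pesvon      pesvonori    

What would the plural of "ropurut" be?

karmot and nuwof both have last vowel 'o' yet inflect differently (dekarmototh, nualwof), so the last vowel is not what conditions the rule; the final letter is.
"ropurut" ends in -t. The stems ending in -t (desavat → dedesavatoth, nudbifat → denudbifatoth, karmot → dekarmototh) add de- … -oth around the stem.
The other patterns: stems ending in -f insert -al- after the first vowel; stems ending in -n or -z add -ori.
So ropurut → deropurutoth.

deropurutoth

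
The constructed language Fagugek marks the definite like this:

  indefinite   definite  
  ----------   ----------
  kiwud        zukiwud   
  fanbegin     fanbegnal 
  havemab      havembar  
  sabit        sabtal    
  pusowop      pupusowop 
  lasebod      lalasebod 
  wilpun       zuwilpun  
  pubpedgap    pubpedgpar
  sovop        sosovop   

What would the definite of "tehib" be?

lasebod and kiwud both end in -d yet inflect differently (lalasebod, zukiwud), so the final letter is not what conditions the rule; the last vowel is.
"tehib" has last vowel 'i'. The stems whose last vowel is 'i' (fanbegin → fanbegnal, sabit → sabtal) delete the last vowel and add -al.
The other patterns: stems whose last vowel is 'o' repeat the first consonant+vowel as a prefix; stems whose last vowel is 'u' add the prefix zu-; stems whose last vowel is 'a' delete the last vowel and add -ar.
So tehib → tehbal.

tehbal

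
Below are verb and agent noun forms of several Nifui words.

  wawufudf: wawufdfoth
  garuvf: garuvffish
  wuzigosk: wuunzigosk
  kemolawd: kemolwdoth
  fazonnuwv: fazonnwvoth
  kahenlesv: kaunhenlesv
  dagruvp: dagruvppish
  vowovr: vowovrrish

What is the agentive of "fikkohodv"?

"fikkohodv" has second-to-last letter 'd'. The one such stem in the data (wawufudf → wawufdfoth) deletes the last vowel and adds -oth (as do kemolawd, fazonnuwv), so the same rule applies.
So fikkohodv → fikkohdvoth.

fikkohdvoth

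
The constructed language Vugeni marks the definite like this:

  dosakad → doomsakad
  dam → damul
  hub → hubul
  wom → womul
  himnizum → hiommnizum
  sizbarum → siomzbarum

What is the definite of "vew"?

vewul

sizbarum and wom both end in -m yet inflect differently (siomzbarum, womul), so the final letter is not what conditions the rule; the number of vowels is.
"vew" has 1 vowel. The stems with 1 vowel (wom → womul, dam → damul, hub → hubul) add -ul.
So vew → vewul.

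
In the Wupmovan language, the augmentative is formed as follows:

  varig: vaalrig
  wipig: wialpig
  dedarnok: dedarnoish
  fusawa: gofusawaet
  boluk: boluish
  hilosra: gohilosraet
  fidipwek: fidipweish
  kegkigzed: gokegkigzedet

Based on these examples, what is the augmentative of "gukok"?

fidipwek and kegkigzed both have last vowel 'e' yet inflect differently (fidipweish, gokegkigzedet), so the last vowel is not what conditions the rule; the final letter is.
"gukok" ends in -k. The stems ending in -k (dedarnok → dedarnoish, fidipwek → fidipweish, boluk → boluish) drop the final letter and add -ish.
The other patterns: stems ending in -g insert -al- after the first vowel; stems ending in -a or -d add go- … -et around the stem.
So gukok → gukoish.

gukoish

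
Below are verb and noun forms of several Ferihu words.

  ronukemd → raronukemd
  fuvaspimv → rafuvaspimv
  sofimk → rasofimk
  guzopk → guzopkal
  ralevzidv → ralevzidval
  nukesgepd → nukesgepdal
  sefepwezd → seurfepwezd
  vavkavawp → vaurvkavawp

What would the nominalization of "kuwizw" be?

kuurwizw

sofimk and guzopk both end in -k yet inflect differently (rasofimk, guzopkal), so the final letter is not what conditions the rule; the second-to-last letter is.
"kuwizw" has second-to-last letter 'z'. The one such stem in the data (sefepwezd → seurfepwezd) inserts -ur- after the first vowel (as does vavkavawp), so the same rule applies.
So kuwizw → kuurwizw.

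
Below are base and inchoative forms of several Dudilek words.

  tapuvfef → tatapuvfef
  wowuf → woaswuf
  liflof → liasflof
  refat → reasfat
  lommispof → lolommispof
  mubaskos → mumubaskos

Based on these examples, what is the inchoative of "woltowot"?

wowoltowot

lommispof and liflof both end in -f yet inflect differently (lolommispof, liasflof), so the final letter is not what conditions the rule; the number of vowels is.
"woltowot" has 3 vowels. The stems with 3 vowels (mubaskos → mumubaskos, lommispof → lolommispof, tapuvfef → tatapuvfef) repeat the first consonant+vowel as a prefix.
The other pattern: stems with 2 vowels insert -as- after the first vowel.
So woltowot → wowoltowot.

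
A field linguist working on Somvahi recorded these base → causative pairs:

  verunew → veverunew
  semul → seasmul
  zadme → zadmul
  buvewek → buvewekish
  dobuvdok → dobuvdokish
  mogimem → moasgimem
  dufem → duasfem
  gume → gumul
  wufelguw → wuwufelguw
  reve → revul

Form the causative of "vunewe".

vunewul

"vunewe" ends in -e. The stems ending in -e (reve → revul, gume → gumul, zadme → zadmul) drop the final letter and add -ul.
So vunewe → vunewul.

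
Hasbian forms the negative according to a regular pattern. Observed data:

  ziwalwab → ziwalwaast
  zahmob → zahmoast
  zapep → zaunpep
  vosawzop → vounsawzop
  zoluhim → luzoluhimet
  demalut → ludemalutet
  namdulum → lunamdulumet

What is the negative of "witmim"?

luwitmimet

zahmob and vosawzop both have last vowel 'o' yet inflect differently (zahmoast, vounsawzop), so the last vowel is not what conditions the rule; the final letter is.
"witmim" ends in -m. The stems ending in -m (zoluhim → luzoluhimet, namdulum → lunamdulumet) add lu- … -et around the stem.
The other patterns: stems ending in -b drop the final letter and add -ast; stems ending in -p insert -un- after the first vowel.
So witmim → luwitmimet.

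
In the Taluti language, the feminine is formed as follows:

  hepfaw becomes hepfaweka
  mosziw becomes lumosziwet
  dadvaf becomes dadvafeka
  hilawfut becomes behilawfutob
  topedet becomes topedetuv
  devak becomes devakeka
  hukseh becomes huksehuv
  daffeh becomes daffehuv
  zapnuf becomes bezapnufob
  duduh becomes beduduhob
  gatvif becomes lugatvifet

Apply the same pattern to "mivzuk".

bemivzukob

hilawfut and topedet both end in -t yet inflect differently (behilawfutob, topedetuv), so the final letter is not what conditions the rule; the last vowel is.
"mivzuk" has last vowel 'u'. The stems whose last vowel is 'u' (duduh → beduduhob, hilawfut → behilawfutob, zapnuf → bezapnufob) add be- … -ob around the stem.
So mivzuk → bemivzukob.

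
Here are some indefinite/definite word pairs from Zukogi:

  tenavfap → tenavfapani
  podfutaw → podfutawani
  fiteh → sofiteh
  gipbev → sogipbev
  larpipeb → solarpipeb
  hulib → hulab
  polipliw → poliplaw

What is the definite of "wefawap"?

larpipeb and hulib both end in -b yet inflect differently (solarpipeb, hulab), so the final letter is not what conditions the rule; the last vowel is.
"wefawap" has last vowel 'a'. The stems whose last vowel is 'a' (tenavfap → tenavfapani, podfutaw → podfutawani) add -ani.
So wefawap → wefawapani.

wefawapani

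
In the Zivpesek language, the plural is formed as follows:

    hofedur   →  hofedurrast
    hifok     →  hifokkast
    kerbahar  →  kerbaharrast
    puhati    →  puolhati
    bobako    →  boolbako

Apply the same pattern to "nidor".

"nidor" ends in a consonant. The stems ending in a consonant (hofedur → hofedurrast, hifok → hifokkast, kerbahar → kerbaharrast) double the final consonant and add -ast.
The other pattern: stems ending in a vowel insert -ol- after the first vowel.
So nidor → nidorrast.

nidorrast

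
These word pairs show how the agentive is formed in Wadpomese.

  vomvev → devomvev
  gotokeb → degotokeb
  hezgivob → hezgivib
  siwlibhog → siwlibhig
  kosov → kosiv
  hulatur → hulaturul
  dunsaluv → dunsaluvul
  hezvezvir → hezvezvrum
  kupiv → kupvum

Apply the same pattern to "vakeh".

devakeh

gotokeb and hezgivob both end in -b yet inflect differently (degotokeb, hezgivib), so the final letter is not what conditions the rule; the last vowel is.
"vakeh" has last vowel 'e'. The stems whose last vowel is 'e' (vomvev → devomvev, gotokeb → degotokeb) add the prefix de-.
So vakeh → devakeh.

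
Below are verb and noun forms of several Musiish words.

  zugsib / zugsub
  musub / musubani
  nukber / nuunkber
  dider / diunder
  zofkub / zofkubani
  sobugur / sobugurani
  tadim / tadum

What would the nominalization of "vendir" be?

vendur

sobugur and nukber both end in -r yet inflect differently (sobugurani, nuunkber), so the final letter is not what conditions the rule; the last vowel is.
"vendir" has last vowel 'i'. The stems whose last vowel is 'i' (tadim → tadum, zugsib → zugsub) change the last vowel to 'u'.
The other patterns: stems whose last vowel is 'u' add -ani; stems whose last vowel is 'e' insert -un- after the first vowel.
So vendir → vendur.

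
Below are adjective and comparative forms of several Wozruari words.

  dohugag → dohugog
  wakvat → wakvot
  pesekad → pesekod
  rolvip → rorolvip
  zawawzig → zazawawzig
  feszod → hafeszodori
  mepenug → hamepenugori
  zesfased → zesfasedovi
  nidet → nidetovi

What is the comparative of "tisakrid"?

titisakrid

dohugag and zawawzig both end in -g yet inflect differently (dohugog, zazawawzig), so the final letter is not what conditions the rule; the last vowel is.
"tisakrid" has last vowel 'i'. The stems whose last vowel is 'i' (rolvip → rorolvip, zawawzig → zazawawzig) repeat the first consonant+vowel as a prefix.
The other patterns: stems whose last vowel is 'a' change the last vowel to 'o'; stems whose last vowel is 'o' or 'u' add ha- … -ori around the stem; stems whose last vowel is 'e' add -ovi.
So tisakrid → titisakrid.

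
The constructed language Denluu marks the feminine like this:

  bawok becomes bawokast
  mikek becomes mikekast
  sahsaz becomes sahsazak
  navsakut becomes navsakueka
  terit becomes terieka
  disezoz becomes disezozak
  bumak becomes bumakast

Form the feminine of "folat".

folaeka

"folat" ends in -t. The stems ending in -t (navsakut → navsakueka, terit → terieka) drop the final letter and add -eka.
The other patterns: stems ending in -z add -ak; stems ending in -k add -ast.
So folat → folaeka.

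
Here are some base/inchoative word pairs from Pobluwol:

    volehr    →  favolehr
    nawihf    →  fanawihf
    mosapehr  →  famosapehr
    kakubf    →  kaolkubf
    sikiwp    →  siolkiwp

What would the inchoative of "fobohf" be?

"fobohf" has second-to-last letter 'h'. The stems whose second-to-last letter is 'h' (volehr → favolehr, nawihf → fanawihf, mosapehr → famosapehr) add the prefix fa-.
The other pattern: stems whose second-to-last letter is 'b' or 'w' insert -ol- after the first vowel.
So fobohf → fafobohf.

fafobohf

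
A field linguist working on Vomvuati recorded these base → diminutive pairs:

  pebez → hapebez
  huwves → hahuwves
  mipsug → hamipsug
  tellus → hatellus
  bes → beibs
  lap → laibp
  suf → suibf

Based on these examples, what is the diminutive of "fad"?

huwves and bes both end in -s yet inflect differently (hahuwves, beibs), so the final letter is not what conditions the rule; the number of vowels is.
"fad" has 1 vowel. The stems with 1 vowel (bes → beibs, lap → laibp, suf → suibf) insert -ib- after the first vowel.
The other pattern: stems with 2 vowels add the prefix ha-.
So fad → faibd.

faibd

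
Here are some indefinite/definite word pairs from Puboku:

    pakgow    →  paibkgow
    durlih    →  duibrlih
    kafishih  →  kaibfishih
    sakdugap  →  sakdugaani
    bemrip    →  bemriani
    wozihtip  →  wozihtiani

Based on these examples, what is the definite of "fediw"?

wozihtip and durlih both have last vowel 'i' yet inflect differently (wozihtiani, duibrlih), so the last vowel is not what conditions the rule; the final letter is.
"fediw" ends in -w. The one such stem in the data (pakgow → paibkgow) inserts -ib- after the first vowel (as do durlih, kafishih), so the same rule applies.
So fediw → feibdiw.

feibdiw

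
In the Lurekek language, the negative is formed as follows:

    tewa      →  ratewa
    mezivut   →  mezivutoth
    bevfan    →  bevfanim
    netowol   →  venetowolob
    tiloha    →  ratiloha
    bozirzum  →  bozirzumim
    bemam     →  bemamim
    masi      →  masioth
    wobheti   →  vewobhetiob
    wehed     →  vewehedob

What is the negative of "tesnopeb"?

ratesnopeb

"tesnopeb" begins with t-. The stems beginning with t- (tiloha → ratiloha, tewa → ratewa) add the prefix ra-.
The other patterns: stems beginning with m- add -oth; stems beginning with b- add -im; stems beginning with n- or w- add ve- … -ob around the stem.
So tesnopeb → ratesnopeb.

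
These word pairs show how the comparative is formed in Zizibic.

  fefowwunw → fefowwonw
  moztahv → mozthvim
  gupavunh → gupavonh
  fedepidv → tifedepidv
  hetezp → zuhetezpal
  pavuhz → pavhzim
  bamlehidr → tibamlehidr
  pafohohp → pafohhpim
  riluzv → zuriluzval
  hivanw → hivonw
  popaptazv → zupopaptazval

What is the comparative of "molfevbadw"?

pafohohp and hetezp both end in -p yet inflect differently (pafohhpim, zuhetezpal), so the final letter is not what conditions the rule; the second-to-last letter is.
"molfevbadw" has second-to-last letter 'd'. The stems whose second-to-last letter is 'd' (bamlehidr → tibamlehidr, fedepidv → tifedepidv) add the prefix ti-.
The other patterns: stems whose second-to-last letter is 'n' change the last vowel to 'o'; stems whose second-to-last letter is 'h' delete the last vowel and add -im; stems whose second-to-last letter is 'z' add zu- … -al around the stem.
So molfevbadw → timolfevbadw.

timolfevbadw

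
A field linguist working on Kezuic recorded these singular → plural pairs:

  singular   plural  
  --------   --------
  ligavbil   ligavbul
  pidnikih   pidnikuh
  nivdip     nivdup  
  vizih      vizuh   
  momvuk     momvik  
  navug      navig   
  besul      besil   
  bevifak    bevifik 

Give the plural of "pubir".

pubur

ligavbil and besul both end in -l yet inflect differently (ligavbul, besil), so the final letter is not what conditions the rule; the last vowel is.
"pubir" has last vowel 'i'. The stems whose last vowel is 'i' (ligavbil → ligavbul, pidnikih → pidnikuh, nivdip → nivdup) change the last vowel to 'u'.
The other pattern: stems whose last vowel is 'a' or 'u' change the last vowel to 'i'.
So pubir → pubur.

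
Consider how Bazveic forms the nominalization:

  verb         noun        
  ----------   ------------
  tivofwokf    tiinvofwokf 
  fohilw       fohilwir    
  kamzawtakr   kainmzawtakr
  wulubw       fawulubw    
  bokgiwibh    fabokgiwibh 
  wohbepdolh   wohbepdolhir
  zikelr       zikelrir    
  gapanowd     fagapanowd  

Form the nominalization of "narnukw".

nainrnukw

zikelr and kamzawtakr both end in -r yet inflect differently (zikelrir, kainmzawtakr), so the final letter is not what conditions the rule; the second-to-last letter is.
"narnukw" has second-to-last letter 'k'. The stems whose second-to-last letter is 'k' (kamzawtakr → kainmzawtakr, tivofwokf → tiinvofwokf) insert -in- after the first vowel.
So narnukw → nainrnukw.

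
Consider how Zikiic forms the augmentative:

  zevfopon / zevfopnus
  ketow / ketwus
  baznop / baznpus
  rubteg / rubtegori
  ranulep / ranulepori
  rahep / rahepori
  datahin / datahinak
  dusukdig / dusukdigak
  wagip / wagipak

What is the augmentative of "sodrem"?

baznop and ranulep both end in -p yet inflect differently (baznpus, ranulepori), so the final letter is not what conditions the rule; the last vowel is.
"sodrem" has last vowel 'e'. The stems whose last vowel is 'e' (rubteg → rubtegori, ranulep → ranulepori, rahep → rahepori) add -ori.
The other patterns: stems whose last vowel is 'o' delete the last vowel and add -us; stems whose last vowel is 'i' add -ak.
So sodrem → sodremori.

sodremori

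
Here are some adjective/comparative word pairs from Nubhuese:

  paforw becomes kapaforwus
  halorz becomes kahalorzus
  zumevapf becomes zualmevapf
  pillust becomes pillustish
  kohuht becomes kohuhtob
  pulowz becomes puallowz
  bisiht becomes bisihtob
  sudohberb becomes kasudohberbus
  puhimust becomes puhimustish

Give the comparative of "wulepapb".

pulowz and halorz both end in -z yet inflect differently (puallowz, kahalorzus), so the final letter is not what conditions the rule; the second-to-last letter is.
"wulepapb" has second-to-last letter 'p'. The one such stem in the data (zumevapf → zualmevapf) inserts -al- after the first vowel (as does pulowz), so the same rule applies.
The other patterns: stems whose second-to-last letter is 's' add -ish; stems whose second-to-last letter is 'r' add ka- … -us around the stem; stems whose second-to-last letter is 'h' add -ob.
So wulepapb → wuallepapb.

wuallepapb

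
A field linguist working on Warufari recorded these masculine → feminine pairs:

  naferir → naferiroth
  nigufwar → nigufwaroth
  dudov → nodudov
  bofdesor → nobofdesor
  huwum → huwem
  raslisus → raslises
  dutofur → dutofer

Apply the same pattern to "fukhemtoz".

"fukhemtoz" has last vowel 'o'. The stems whose last vowel is 'o' (bofdesor → nobofdesor, dudov → nodudov) add the prefix no-.
So fukhemtoz → nofukhemtoz.

nofukhemtoz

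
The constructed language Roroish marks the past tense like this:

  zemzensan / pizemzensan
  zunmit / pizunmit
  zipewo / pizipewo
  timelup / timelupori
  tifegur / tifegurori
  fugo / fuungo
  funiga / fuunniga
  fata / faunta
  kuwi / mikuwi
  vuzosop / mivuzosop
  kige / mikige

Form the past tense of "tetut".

tetutori

zipewo and fugo both end in -o yet inflect differently (pizipewo, fuungo), so the final letter is not what conditions the rule; the first letter is.
"tetut" begins with t-. The stems beginning with t- (timelup → timelupori, tifegur → tifegurori) add -ori.
The other patterns: stems beginning with z- add the prefix pi-; stems beginning with f- insert -un- after the first vowel; stems beginning with k- or v- add the prefix mi-.
So tetut → tetutori.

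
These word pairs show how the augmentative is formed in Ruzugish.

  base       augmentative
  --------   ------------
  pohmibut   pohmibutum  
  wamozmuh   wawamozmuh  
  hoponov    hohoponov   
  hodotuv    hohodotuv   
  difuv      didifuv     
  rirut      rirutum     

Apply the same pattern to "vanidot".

wamozmuh and pohmibut both have last vowel 'u' yet inflect differently (wawamozmuh, pohmibutum), so the last vowel is not what conditions the rule; the final letter is.
"vanidot" ends in -t. The stems ending in -t (pohmibut → pohmibutum, rirut → rirutum) add -um.
The other pattern: stems ending in -h or -v repeat the first consonant+vowel as a prefix.
So vanidot → vanidotum.

vanidotum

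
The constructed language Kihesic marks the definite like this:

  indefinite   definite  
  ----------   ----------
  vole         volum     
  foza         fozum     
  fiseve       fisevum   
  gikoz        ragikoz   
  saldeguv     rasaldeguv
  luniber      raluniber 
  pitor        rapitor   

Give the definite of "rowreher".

vole and luniber both have last vowel 'e' yet inflect differently (volum, raluniber), so the last vowel is not what conditions the rule; whether the stem ends in a vowel or a consonant is.
"rowreher" ends in a consonant. The stems ending in a consonant (gikoz → ragikoz, saldeguv → rasaldeguv, luniber → raluniber) add the prefix ra-.
The other pattern: stems ending in a vowel drop the final letter and add -um.
So rowreher → rarowreher.

rarowreher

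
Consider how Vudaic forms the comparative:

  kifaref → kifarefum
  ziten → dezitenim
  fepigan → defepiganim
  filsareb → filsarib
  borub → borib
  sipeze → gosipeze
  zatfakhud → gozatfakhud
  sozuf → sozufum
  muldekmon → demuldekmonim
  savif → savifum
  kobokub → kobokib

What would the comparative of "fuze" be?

gofuze

kifaref and ziten both have last vowel 'e' yet inflect differently (kifarefum, dezitenim), so the last vowel is not what conditions the rule; the final letter is.
"fuze" ends in -e. The one such stem in the data (sipeze → gosipeze) adds the prefix go-, so the same rule applies.
The other patterns: stems ending in -f add -um; stems ending in -n add de- … -im around the stem; stems ending in -b change the last vowel to 'i'.
So fuze → gofuze.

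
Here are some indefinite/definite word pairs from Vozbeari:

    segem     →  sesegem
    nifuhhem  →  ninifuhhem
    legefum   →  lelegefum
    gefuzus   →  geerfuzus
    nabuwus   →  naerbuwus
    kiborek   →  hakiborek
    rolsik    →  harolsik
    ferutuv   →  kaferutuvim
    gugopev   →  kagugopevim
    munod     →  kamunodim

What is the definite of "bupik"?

legefum and gefuzus both have last vowel 'u' yet inflect differently (lelegefum, geerfuzus), so the last vowel is not what conditions the rule; the final letter is.
"bupik" ends in -k. The stems ending in -k (kiborek → hakiborek, rolsik → harolsik) add the prefix ha-.
The other patterns: stems ending in -m repeat the first consonant+vowel as a prefix; stems ending in -s insert -er- after the first vowel; stems ending in -d or -v add ka- … -im around the stem.
So bupik → habupik.

habupik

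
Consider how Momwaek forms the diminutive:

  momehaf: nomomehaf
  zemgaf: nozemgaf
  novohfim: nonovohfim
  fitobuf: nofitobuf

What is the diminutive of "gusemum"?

Every pair shown (momehaf → nomomehaf, zemgaf → nozemgaf, novohfim → nonovohfim, …) follows the same rule: add the prefix no-.
So gusemum → nogusemum.

nogusemum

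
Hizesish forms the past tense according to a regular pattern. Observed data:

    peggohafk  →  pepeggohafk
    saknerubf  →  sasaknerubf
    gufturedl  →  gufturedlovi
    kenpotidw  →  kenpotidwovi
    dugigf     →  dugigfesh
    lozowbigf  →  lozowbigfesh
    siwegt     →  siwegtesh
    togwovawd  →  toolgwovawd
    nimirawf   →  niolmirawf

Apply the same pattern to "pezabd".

pepezabd

saknerubf and dugigf both end in -f yet inflect differently (sasaknerubf, dugigfesh), so the final letter is not what conditions the rule; the second-to-last letter is.
"pezabd" has second-to-last letter 'b'. The one such stem in the data (saknerubf → sasaknerubf) repeats the first consonant+vowel as a prefix (as does peggohafk), so the same rule applies.
The other patterns: stems whose second-to-last letter is 'd' add -ovi; stems whose second-to-last letter is 'g' add -esh; stems whose second-to-last letter is 'w' insert -ol- after the first vowel.
So pezabd → pepezabd.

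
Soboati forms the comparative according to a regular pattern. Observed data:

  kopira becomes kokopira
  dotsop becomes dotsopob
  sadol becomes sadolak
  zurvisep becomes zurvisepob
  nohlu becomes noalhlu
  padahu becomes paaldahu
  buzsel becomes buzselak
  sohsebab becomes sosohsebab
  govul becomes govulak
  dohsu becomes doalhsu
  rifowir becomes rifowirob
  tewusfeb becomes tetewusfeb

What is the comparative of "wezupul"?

nohlu and govul both have last vowel 'u' yet inflect differently (noalhlu, govulak), so the last vowel is not what conditions the rule; the final letter is.
"wezupul" ends in -l. The stems ending in -l (sadol → sadolak, buzsel → buzselak, govul → govulak) add -ak.
The other patterns: stems ending in -u insert -al- after the first vowel; stems ending in -a or -b repeat the first consonant+vowel as a prefix; stems ending in -p or -r add -ob.
So wezupul → wezupulak.

wezupulak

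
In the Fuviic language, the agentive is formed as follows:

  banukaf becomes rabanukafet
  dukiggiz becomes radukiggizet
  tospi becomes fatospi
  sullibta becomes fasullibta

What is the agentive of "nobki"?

fanobki

sullibta and banukaf both have last vowel 'a' yet inflect differently (fasullibta, rabanukafet), so the last vowel is not what conditions the rule; whether the stem ends in a vowel or a consonant is.
"nobki" ends in a vowel. The stems ending in a vowel (tospi → fatospi, sullibta → fasullibta) add the prefix fa-.
So nobki → fanobki.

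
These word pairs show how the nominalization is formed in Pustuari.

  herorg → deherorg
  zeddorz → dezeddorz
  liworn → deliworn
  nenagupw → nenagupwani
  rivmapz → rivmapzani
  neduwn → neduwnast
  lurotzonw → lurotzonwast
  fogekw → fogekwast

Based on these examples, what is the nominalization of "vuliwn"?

zeddorz and rivmapz both end in -z yet inflect differently (dezeddorz, rivmapzani), so the final letter is not what conditions the rule; the second-to-last letter is.
"vuliwn" has second-to-last letter 'w'. The one such stem in the data (neduwn → neduwnast) adds -ast, so the same rule applies.
The other patterns: stems whose second-to-last letter is 'r' add the prefix de-; stems whose second-to-last letter is 'p' add -ani.
So vuliwn → vuliwnast.

vuliwnast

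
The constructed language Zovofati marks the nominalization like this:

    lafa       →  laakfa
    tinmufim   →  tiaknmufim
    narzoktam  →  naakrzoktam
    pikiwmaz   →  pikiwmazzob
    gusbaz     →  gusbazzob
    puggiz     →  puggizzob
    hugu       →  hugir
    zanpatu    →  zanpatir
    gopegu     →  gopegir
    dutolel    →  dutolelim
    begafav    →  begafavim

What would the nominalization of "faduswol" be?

faduswolim

lafa and pikiwmaz both have last vowel 'a' yet inflect differently (laakfa, pikiwmazzob), so the last vowel is not what conditions the rule; the final letter is.
"faduswol" ends in -l. The one such stem in the data (dutolel → dutolelim) adds -im, so the same rule applies.
So faduswol → faduswolim.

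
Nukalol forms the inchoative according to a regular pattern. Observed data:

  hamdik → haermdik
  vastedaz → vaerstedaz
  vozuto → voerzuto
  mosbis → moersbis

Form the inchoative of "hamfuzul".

haermfuzul

Every pair shown (hamdik → haermdik, vastedaz → vaerstedaz, vozuto → voerzuto, …) follows the same rule: insert -er- after the first vowel.
So hamfuzul → haermfuzul.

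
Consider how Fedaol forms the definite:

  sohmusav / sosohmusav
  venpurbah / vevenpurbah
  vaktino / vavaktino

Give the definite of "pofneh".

Every pair shown (sohmusav → sosohmusav, venpurbah → vevenpurbah, vaktino → vavaktino) follows the same rule: repeat the first consonant+vowel as a prefix.
So pofneh → popofneh.

popofneh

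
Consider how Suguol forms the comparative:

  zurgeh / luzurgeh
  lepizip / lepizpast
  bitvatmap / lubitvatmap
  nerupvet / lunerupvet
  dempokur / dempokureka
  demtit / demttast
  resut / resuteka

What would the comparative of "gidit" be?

gidtast

nerupvet and resut both end in -t yet inflect differently (lunerupvet, resuteka), so the final letter is not what conditions the rule; the last vowel is.
"gidit" has last vowel 'i'. The stems whose last vowel is 'i' (demtit → demttast, lepizip → lepizpast) delete the last vowel and add -ast.
The other patterns: stems whose last vowel is 'a' or 'e' add the prefix lu-; stems whose last vowel is 'u' add -eka.
So gidit → gidtast.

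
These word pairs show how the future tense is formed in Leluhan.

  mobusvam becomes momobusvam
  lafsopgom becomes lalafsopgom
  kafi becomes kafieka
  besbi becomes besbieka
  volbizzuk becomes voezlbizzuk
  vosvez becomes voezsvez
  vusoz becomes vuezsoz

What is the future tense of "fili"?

filieka

"fili" ends in -i. The stems ending in -i (kafi → kafieka, besbi → besbieka) add -eka.
The other patterns: stems ending in -m repeat the first consonant+vowel as a prefix; stems ending in -k or -z insert -ez- after the first vowel.
So fili → filieka.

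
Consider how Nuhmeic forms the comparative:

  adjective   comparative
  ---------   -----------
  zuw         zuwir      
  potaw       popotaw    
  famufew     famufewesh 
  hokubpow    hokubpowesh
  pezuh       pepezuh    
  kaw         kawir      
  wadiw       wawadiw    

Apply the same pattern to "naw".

nawir

kaw and potaw both end in -w yet inflect differently (kawir, popotaw), so the final letter is not what conditions the rule; the number of vowels is.
"naw" has 1 vowel. The stems with 1 vowel (kaw → kawir, zuw → zuwir) add -ir.
The other patterns: stems with 2 vowels repeat the first consonant+vowel as a prefix; stems with 3 vowels add -esh.
So naw → nawir.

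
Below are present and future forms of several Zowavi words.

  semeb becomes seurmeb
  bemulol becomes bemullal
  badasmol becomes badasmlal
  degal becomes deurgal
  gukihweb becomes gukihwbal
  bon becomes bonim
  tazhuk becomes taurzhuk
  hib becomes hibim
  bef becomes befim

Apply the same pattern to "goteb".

"goteb" has 2 vowels. The stems with 2 vowels (degal → deurgal, semeb → seurmeb, tazhuk → taurzhuk) insert -ur- after the first vowel.
The other patterns: stems with 1 vowel add -im; stems with 3 vowels delete the last vowel and add -al.
So goteb → gourteb.

gourteb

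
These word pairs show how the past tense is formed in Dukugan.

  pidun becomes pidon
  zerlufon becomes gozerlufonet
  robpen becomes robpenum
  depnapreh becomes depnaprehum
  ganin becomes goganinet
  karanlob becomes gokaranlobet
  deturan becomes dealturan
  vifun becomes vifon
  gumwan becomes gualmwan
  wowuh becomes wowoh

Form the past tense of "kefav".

gumwan and vifun both end in -n yet inflect differently (gualmwan, vifon), so the final letter is not what conditions the rule; the last vowel is.
"kefav" has last vowel 'a'. The stems whose last vowel is 'a' (gumwan → gualmwan, deturan → dealturan) insert -al- after the first vowel.
The other patterns: stems whose last vowel is 'u' change the last vowel to 'o'; stems whose last vowel is 'e' add -um; stems whose last vowel is 'i' or 'o' add go- … -et around the stem.
So kefav → kealfav.

kealfav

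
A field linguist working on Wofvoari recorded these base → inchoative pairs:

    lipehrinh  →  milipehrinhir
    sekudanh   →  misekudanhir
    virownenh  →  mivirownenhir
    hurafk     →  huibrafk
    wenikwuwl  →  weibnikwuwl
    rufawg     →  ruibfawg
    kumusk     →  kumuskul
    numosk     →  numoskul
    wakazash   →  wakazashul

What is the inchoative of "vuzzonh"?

mivuzzonhir

hurafk and kumusk both end in -k yet inflect differently (huibrafk, kumuskul), so the final letter is not what conditions the rule; the second-to-last letter is.
"vuzzonh" has second-to-last letter 'n'. The stems whose second-to-last letter is 'n' (lipehrinh → milipehrinhir, sekudanh → misekudanhir, virownenh → mivirownenhir) add mi- … -ir around the stem.
The other patterns: stems whose second-to-last letter is 'f' or 'w' insert -ib- after the first vowel; stems whose second-to-last letter is 's' add -ul.
So vuzzonh → mivuzzonhir.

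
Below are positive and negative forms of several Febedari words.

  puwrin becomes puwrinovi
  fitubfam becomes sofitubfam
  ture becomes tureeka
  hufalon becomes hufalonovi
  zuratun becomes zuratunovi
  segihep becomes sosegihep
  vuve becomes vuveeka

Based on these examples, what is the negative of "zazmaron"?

vuve and segihep both have last vowel 'e' yet inflect differently (vuveeka, sosegihep), so the last vowel is not what conditions the rule; the final letter is.
"zazmaron" ends in -n. The stems ending in -n (puwrin → puwrinovi, zuratun → zuratunovi, hufalon → hufalonovi) add -ovi.
So zazmaron → zazmaronovi.

zazmaronovi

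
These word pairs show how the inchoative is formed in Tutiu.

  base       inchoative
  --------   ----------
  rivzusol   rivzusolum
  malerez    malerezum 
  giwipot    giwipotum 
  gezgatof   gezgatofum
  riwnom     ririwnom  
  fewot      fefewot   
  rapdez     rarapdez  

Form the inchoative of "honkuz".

hohonkuz

"honkuz" has 2 vowels. The stems with 2 vowels (riwnom → ririwnom, fewot → fefewot, rapdez → rarapdez) repeat the first consonant+vowel as a prefix.
So honkuz → hohonkuz.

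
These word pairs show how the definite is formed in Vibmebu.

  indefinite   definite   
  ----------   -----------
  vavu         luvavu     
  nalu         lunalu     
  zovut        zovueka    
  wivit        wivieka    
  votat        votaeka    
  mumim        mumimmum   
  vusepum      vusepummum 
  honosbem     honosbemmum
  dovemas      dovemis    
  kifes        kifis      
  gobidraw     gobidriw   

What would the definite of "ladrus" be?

ladris

vavu and zovut both have last vowel 'u' yet inflect differently (luvavu, zovueka), so the last vowel is not what conditions the rule; the final letter is.
"ladrus" ends in -s. The stems ending in -s (dovemas → dovemis, kifes → kifis) change the last vowel to 'i'.
The other patterns: stems ending in -u add the prefix lu-; stems ending in -t drop the final letter and add -eka; stems ending in -m double the final consonant and add -um.
So ladrus → ladris.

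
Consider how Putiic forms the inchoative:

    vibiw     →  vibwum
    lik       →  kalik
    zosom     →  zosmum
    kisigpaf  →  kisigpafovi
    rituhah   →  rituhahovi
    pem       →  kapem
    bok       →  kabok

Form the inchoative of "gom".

pem and zosom both end in -m yet inflect differently (kapem, zosmum), so the final letter is not what conditions the rule; the number of vowels is.
"gom" has 1 vowel. The stems with 1 vowel (pem → kapem, lik → kalik, bok → kabok) add the prefix ka-.
The other patterns: stems with 2 vowels delete the last vowel and add -um; stems with 3 vowels add -ovi.
So gom → kagom.

kagom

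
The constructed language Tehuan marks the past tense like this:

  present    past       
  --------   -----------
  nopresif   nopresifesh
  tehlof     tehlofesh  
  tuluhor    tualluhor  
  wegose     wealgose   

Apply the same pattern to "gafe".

gaalfe

tuluhor and tehlof both have last vowel 'o' yet inflect differently (tualluhor, tehlofesh), so the last vowel is not what conditions the rule; the final letter is.
"gafe" ends in -e. The one such stem in the data (wegose → wealgose) inserts -al- after the first vowel (as does tuluhor), so the same rule applies.
The other pattern: stems ending in -f add -esh.
So gafe → gaalfe.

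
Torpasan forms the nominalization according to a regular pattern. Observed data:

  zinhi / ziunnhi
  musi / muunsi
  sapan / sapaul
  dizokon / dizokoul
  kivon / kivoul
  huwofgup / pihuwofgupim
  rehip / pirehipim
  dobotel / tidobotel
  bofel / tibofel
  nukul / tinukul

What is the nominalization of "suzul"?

tisuzul

"suzul" ends in -l. The stems ending in -l (dobotel → tidobotel, bofel → tibofel, nukul → tinukul) add the prefix ti-.
The other patterns: stems ending in -i insert -un- after the first vowel; stems ending in -n drop the final letter and add -ul; stems ending in -p add pi- … -im around the stem.
So suzul → tisuzul.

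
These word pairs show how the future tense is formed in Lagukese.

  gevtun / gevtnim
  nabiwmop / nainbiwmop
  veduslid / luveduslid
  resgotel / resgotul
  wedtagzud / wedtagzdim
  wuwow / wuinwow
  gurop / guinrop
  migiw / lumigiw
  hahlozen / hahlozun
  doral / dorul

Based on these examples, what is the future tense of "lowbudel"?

lowbudul

migiw and wuwow both end in -w yet inflect differently (lumigiw, wuinwow), so the final letter is not what conditions the rule; the last vowel is.
"lowbudel" has last vowel 'e'. The stems whose last vowel is 'e' (hahlozen → hahlozun, resgotel → resgotul) change the last vowel to 'u'.
So lowbudel → lowbudul.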